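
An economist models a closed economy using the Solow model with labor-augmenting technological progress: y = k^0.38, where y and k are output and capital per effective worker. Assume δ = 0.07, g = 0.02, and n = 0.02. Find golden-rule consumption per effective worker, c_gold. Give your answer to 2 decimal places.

Capital per effective worker breaks even when investment replaces (n + g + δ)·k; here n + g + δ = 0.11.
Golden rule sets MPK = n+g+δ: 0.38·k^(0.38−1) = 0.11, so k_gold = (0.38/0.11)^(1/0.62) ≈ 7.3854.
y_gold = 7.3854^0.38 ≈ 2.1379.
c_gold = y_gold − (n+g+δ)·k_gold = 2.1379 − 0.11·7.3854 ≈ 1.3255.

c_gold ≈ 1.33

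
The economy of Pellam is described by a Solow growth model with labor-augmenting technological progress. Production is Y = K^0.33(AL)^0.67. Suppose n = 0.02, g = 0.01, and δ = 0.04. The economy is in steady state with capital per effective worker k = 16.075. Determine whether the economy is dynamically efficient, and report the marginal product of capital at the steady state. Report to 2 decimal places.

dynamically inefficient; MPK ≈ 0.05

Break-even investment rate: n + g + δ = 0.02 + 0.01 + 0.04 = 0.07.
MPK = 0.33·k^(0.33−1) = 0.33·16.075^(-0.67) ≈ 0.0513.
MPK < 0.07, so the economy is dynamically inefficient (over-saving).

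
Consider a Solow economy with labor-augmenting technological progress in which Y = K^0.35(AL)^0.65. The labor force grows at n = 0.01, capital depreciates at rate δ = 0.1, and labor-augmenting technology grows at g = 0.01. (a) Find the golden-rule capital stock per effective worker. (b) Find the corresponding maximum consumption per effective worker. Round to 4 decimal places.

(a) k_gold ≈ 5.1905; (b) c_gold ≈ 1.1567

Capital per effective worker breaks even when investment replaces (n + g + δ)·k; here n + g + δ = 0.12.
Setting f'(k) = n+g+δ gives 0.35·k^(0.35−1) = 0.12, hence k_gold = (0.35/0.12)^(1/0.65) ≈ 5.1905.
y_gold = 5.1905^0.35 ≈ 1.7796; c_gold = y_gold − 0.12·k_gold ≈ 1.1567.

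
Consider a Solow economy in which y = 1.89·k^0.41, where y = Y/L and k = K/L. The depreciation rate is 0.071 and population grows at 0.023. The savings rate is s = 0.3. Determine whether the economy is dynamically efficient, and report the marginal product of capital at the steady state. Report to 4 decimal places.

dynamically efficient; MPK ≈ 0.1285

n + δ = 0.023 + 0.071 = 0.094.
Steady-state k*: s·A·k^0.41 = 0.094·k gives k* = (0.3·1.89/0.094)^(1/0.59) ≈ 21.0284.
MPK = 0.41·1.89·21.0284^(-0.59) ≈ 0.1285.
MPK > n+δ = 0.094, so the economy is dynamically efficient (under-saving).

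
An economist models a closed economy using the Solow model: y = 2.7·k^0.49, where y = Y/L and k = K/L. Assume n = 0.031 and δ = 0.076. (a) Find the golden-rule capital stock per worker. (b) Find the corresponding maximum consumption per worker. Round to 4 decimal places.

n + δ = 0.031 + 0.076 = 0.107.
Golden rule sets MPK = n+δ: 0.49·2.7·k^(0.49−1) = 0.107, so k_gold = (0.49·2.7/0.107)^(1/0.51) ≈ 138.5229.
y_gold = 2.7·138.5229^0.49 ≈ 30.2489; c_gold = y_gold − 0.107·k_gold ≈ 15.4269.

(a) k_gold ≈ 138.5229; (b) c_gold ≈ 15.4269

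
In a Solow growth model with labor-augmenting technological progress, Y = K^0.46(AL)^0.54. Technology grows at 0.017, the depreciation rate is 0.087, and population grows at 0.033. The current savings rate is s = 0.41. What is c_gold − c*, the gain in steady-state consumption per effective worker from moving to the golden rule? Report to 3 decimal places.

Δc ≈ 0.014

Capital per effective worker breaks even when investment replaces (n + g + δ)·k; here n + g + δ = 0.137.
Current steady state (s = 0.41): k* = (0.41/0.137)^(1/0.54) ≈ 7.6138, y* = 7.6138^0.46 ≈ 2.5441, c* = (1−0.41)·2.5441 ≈ 1.5010.
At the golden rule the marginal product of capital equals n+g+δ: 0.46·k^(0.46−1) = 0.137. Solving, k_gold = (0.46/0.137)^(1/0.54) ≈ 9.4220.
y_gold = 9.4220^0.46 ≈ 2.8061, c_gold = y_gold − 0.137·k_gold ≈ 1.5153.
Gain: Δc = 1.5153 − 1.5010 ≈ 0.0143.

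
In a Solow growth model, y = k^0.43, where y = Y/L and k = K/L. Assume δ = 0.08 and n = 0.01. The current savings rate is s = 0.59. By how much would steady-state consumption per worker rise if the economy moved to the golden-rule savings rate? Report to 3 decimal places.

The effective depreciation rate is n + δ = 0.01 + 0.08 = 0.09.
Current steady state (s = 0.59): k* = (0.59/0.09)^(1/0.57) ≈ 27.0800, y* = 27.0800^0.43 ≈ 4.1308, c* = (1−0.59)·4.1308 ≈ 1.6936.
Setting f'(k) = n+δ gives 0.43·k^(0.43−1) = 0.09, hence k_gold = (0.43/0.09)^(1/0.57) ≈ 15.5462.
y_gold = 15.5462^0.43 ≈ 3.2539, c_gold = y_gold − 0.09·k_gold ≈ 1.8547.
Gain: Δc = 1.8547 − 1.6936 ≈ 0.1611.

Δc ≈ 0.161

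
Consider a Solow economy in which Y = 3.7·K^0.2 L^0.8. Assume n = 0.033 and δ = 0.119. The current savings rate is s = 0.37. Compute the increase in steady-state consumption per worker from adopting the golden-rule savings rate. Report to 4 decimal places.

Δc ≈ 0.3587

The effective depreciation rate is n + δ = 0.033 + 0.119 = 0.152.
Current steady state (s = 0.37): k* = (0.37·3.7/0.152)^(1/0.8) ≈ 15.6027, y* = 3.7·15.6027^0.2 ≈ 6.4098, c* = (1−0.37)·6.4098 ≈ 4.0381.
At the golden rule the marginal product of capital equals n+δ: 0.2·3.7·k^(0.2−1) = 0.152. Solving, k_gold = (0.2·3.7/0.152)^(1/0.8) ≈ 7.2316.
y_gold = 3.7·7.2316^0.2 ≈ 5.4960, c_gold = y_gold − 0.152·k_gold ≈ 4.3968.
Gain: Δc = 4.3968 − 4.0381 ≈ 0.3587.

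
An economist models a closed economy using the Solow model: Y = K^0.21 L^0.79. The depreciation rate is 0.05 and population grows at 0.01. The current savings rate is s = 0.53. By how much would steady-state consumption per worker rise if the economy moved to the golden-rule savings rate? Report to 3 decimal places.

n + δ = 0.01 + 0.05 = 0.06.
Current steady state (s = 0.53): k* = (0.53/0.06)^(1/0.79) ≈ 15.7625, y* = 15.7625^0.21 ≈ 1.7844, c* = (1−0.53)·1.7844 ≈ 0.8387.
Golden rule sets MPK = n+δ: 0.21·k^(0.21−1) = 0.06, so k_gold = (0.21/0.06)^(1/0.79) ≈ 4.8831.
y_gold = 4.8831^0.21 ≈ 1.3952, c_gold = y_gold − 0.06·k_gold ≈ 1.1022.
Gain: Δc = 1.1022 − 0.8387 ≈ 0.2635.

Δc ≈ 0.263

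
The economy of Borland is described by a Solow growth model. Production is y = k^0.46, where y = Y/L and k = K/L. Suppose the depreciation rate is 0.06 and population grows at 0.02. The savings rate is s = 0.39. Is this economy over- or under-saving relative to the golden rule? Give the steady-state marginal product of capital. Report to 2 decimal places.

under-saving; MPK ≈ 0.09

The effective depreciation rate is n + δ = 0.02 + 0.06 = 0.08.
Steady-state k*: s·k^0.46 = 0.08·k gives k* = (0.39/0.08)^(1/0.54) ≈ 18.7943.
MPK = 0.46·18.7943^(-0.54) ≈ 0.0944.
MPK > n+δ = 0.08, so the economy is dynamically efficient (under-saving).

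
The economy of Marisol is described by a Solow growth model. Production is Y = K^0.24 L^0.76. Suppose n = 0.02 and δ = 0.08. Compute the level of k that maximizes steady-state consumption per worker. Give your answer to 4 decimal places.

k_gold ≈ 3.1643

Break-even investment rate: n + δ = 0.02 + 0.08 = 0.1.
Golden rule sets MPK = n+δ: 0.24·k^(0.24−1) = 0.1, so k_gold = (0.24/0.1)^(1/0.76) ≈ 3.1643.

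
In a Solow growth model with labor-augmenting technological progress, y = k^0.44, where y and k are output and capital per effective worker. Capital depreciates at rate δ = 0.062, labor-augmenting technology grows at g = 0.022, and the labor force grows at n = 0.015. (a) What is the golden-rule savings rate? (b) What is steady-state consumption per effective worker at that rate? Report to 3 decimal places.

(a) s_gold = 0.440; (b) c_gold ≈ 1.808

Capital per effective worker breaks even when investment replaces (n + g + δ)·k; here n + g + δ = 0.099.
For Cobb-Douglas, s_gold equals capital's share: s_gold = 0.44.
Golden rule sets MPK = n+g+δ: 0.44·k^(0.44−1) = 0.099, so k_gold = (0.44/0.099)^(1/0.56) ≈ 14.3488.
y_gold = 14.3488^0.44 ≈ 3.2285; c_gold = (1−0.44)·y_gold ≈ 1.8080.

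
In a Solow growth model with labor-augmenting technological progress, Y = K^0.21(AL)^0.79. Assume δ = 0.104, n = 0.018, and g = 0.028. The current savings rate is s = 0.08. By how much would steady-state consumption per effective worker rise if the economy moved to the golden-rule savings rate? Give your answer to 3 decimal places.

Δc ≈ 0.085

The effective depreciation rate is n + g + δ = 0.018 + 0.028 + 0.104 = 0.15.
Current steady state (s = 0.08): k* = (0.08/0.15)^(1/0.79) ≈ 0.4513, y* = 0.4513^0.21 ≈ 0.8461, c* = (1−0.08)·0.8461 ≈ 0.7784.
Setting f'(k) = n+g+δ gives 0.21·k^(0.21−1) = 0.15, hence k_gold = (0.21/0.15)^(1/0.79) ≈ 1.5310.
y_gold = 1.5310^0.21 ≈ 1.0936, c_gold = y_gold − 0.15·k_gold ≈ 0.8639.
Gain: Δc = 0.8639 − 0.7784 ≈ 0.0855.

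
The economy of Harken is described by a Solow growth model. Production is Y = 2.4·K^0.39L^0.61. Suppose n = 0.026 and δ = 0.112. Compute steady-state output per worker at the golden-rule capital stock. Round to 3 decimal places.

y_gold ≈ 8.161

n + δ = 0.026 + 0.112 = 0.138.
Maximizing c = f(k) − (n+δ)·k gives f'(k) = n+δ, i.e. 0.39·2.4·k^(0.39−1) = 0.138, so k_gold = (0.39·2.4/0.138)^(1/0.61) ≈ 23.0646.
Output: y_gold = 2.4·k_gold^0.39 = 2.4·23.0646^0.39 ≈ 8.1613.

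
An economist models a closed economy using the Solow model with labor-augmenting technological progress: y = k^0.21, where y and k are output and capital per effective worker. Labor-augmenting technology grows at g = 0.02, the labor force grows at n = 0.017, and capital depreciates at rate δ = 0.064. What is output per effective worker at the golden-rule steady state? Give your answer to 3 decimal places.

Break-even investment rate: n + g + δ = 0.017 + 0.02 + 0.064 = 0.101.
At the golden rule the marginal product of capital equals n+g+δ: 0.21·k^(0.21−1) = 0.101. Solving, k_gold = (0.21/0.101)^(1/0.79) ≈ 2.5258.
Output: y_gold = k_gold^0.21 = 2.5258^0.21 ≈ 1.2148.

y_gold ≈ 1.215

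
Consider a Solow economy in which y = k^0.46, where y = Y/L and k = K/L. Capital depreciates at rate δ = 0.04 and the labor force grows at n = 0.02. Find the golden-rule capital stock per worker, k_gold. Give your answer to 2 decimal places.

n + δ = 0.02 + 0.04 = 0.06.
Setting f'(k) = n+δ gives 0.46·k^(0.46−1) = 0.06, hence k_gold = (0.46/0.06)^(1/0.54) ≈ 43.4671.

k_gold ≈ 43.47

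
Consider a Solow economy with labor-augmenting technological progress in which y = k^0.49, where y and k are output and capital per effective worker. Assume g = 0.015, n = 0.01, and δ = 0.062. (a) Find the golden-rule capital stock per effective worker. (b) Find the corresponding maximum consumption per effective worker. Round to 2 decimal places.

Break-even investment rate: n + g + δ = 0.01 + 0.015 + 0.062 = 0.087.
Golden rule sets MPK = n+g+δ: 0.49·k^(0.49−1) = 0.087, so k_gold = (0.49/0.087)^(1/0.51) ≈ 29.6425.
y_gold = 29.6425^0.49 ≈ 5.2631; c_gold = y_gold − 0.087·k_gold ≈ 2.6842.

(a) k_gold ≈ 29.64; (b) c_gold ≈ 2.68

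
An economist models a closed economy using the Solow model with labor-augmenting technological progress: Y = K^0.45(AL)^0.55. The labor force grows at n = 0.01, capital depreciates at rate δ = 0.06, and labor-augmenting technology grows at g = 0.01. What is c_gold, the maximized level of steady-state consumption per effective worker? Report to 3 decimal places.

Break-even investment rate: n + g + δ = 0.01 + 0.01 + 0.06 = 0.08.
Maximizing c = f(k) − (n+g+δ)·k gives f'(k) = n+g+δ, i.e. 0.45·k^(0.45−1) = 0.08, so k_gold = (0.45/0.08)^(1/0.55) ≈ 23.1132.
y_gold = 23.1132^0.45 ≈ 4.1090.
c_gold = y_gold − (n+g+δ)·k_gold = 4.1090 − 0.08·23.1132 ≈ 2.2600.

c_gold ≈ 2.260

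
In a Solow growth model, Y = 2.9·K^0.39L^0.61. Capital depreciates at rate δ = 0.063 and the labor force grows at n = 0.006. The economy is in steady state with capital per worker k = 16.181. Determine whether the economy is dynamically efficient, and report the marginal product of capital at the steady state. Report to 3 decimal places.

Break-even investment rate: n + δ = 0.006 + 0.063 = 0.069.
MPK = 0.39·2.9·k^(0.39−1) = 0.39·2.9·16.181^(-0.61) ≈ 0.2070.
MPK > 0.069, so the economy is dynamically efficient (under-saving).

dynamically efficient; MPK ≈ 0.207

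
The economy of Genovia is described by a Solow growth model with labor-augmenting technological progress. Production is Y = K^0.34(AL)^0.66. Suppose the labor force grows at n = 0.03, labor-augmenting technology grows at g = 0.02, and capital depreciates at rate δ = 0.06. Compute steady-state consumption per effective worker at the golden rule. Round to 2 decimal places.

n + g + δ = 0.03 + 0.02 + 0.06 = 0.11.
Setting f'(k) = n+g+δ gives 0.34·k^(0.34−1) = 0.11, hence k_gold = (0.34/0.11)^(1/0.66) ≈ 5.5278.
y_gold = 5.5278^0.34 ≈ 1.7884.
c_gold = y_gold − (n+g+δ)·k_gold = 1.7884 − 0.11·5.5278 ≈ 1.1804.

c_gold ≈ 1.18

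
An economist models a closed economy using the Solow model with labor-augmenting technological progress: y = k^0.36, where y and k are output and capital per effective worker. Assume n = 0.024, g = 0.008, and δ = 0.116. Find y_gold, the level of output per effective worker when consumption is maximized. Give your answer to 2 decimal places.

Break-even investment rate: n + g + δ = 0.024 + 0.008 + 0.116 = 0.148.
Golden rule sets MPK = n+g+δ: 0.36·k^(0.36−1) = 0.148, so k_gold = (0.36/0.148)^(1/0.64) ≈ 4.0104.
Output: y_gold = k_gold^0.36 = 4.0104^0.36 ≈ 1.6487.

y_gold ≈ 1.65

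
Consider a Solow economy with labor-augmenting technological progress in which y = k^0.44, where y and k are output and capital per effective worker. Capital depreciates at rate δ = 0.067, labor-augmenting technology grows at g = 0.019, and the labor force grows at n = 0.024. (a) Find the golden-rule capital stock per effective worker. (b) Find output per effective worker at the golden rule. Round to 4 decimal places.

(a) k_gold ≈ 11.8880; (b) y_gold ≈ 2.9720

n + g + δ = 0.024 + 0.019 + 0.067 = 0.11.
Maximizing c = f(k) − (n+g+δ)·k gives f'(k) = n+g+δ, i.e. 0.44·k^(0.44−1) = 0.11, so k_gold = (0.44/0.11)^(1/0.56) ≈ 11.8880.
y_gold = 11.8880^0.44 ≈ 2.9720.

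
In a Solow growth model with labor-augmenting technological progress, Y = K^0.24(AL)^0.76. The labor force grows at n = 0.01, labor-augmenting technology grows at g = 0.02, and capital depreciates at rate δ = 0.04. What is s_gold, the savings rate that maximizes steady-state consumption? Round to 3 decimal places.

s_gold = 0.240

The effective depreciation rate is n + g + δ = 0.01 + 0.02 + 0.04 = 0.07.
At the golden rule MPK = n+g+δ, and in any Cobb-Douglas steady state s = (n+g+δ)·k/y = MPK·k/y = capital's share 0.24.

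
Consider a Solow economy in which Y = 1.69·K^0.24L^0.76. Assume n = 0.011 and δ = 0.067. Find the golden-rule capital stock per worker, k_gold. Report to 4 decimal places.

k_gold ≈ 8.7520

The effective depreciation rate is n + δ = 0.011 + 0.067 = 0.078.
Maximizing c = f(k) − (n+δ)·k gives f'(k) = n+δ, i.e. 0.24·1.69·k^(0.24−1) = 0.078, so k_gold = (0.24·1.69/0.078)^(1/0.76) ≈ 8.7520.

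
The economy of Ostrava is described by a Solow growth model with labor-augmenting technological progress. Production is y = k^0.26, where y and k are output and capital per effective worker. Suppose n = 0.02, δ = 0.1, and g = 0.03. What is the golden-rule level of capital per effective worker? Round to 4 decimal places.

The effective depreciation rate is n + g + δ = 0.02 + 0.03 + 0.1 = 0.15.
At the golden rule the marginal product of capital equals n+g+δ: 0.26·k^(0.26−1) = 0.15. Solving, k_gold = (0.26/0.15)^(1/0.74) ≈ 2.1029.

k_gold ≈ 2.1029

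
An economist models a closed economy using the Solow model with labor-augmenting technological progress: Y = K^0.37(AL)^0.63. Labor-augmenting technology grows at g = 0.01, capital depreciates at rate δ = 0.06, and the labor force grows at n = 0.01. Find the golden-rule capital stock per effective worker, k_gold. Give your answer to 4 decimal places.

k_gold ≈ 11.3693

n + g + δ = 0.01 + 0.01 + 0.06 = 0.08.
Maximizing c = f(k) − (n+g+δ)·k gives f'(k) = n+g+δ, i.e. 0.37·k^(0.37−1) = 0.08, so k_gold = (0.37/0.08)^(1/0.63) ≈ 11.3693.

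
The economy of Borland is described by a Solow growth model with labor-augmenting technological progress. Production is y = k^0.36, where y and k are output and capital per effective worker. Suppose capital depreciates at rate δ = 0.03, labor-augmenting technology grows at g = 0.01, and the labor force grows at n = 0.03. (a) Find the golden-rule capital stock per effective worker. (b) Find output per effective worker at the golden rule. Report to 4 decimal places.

Capital per effective worker breaks even when investment replaces (n + g + δ)·k; here n + g + δ = 0.07.
At the golden rule the marginal product of capital equals n+g+δ: 0.36·k^(0.36−1) = 0.07. Solving, k_gold = (0.36/0.07)^(1/0.64) ≈ 12.9198.
y_gold = 12.9198^0.36 ≈ 2.5122.

(a) k_gold ≈ 12.9198; (b) y_gold ≈ 2.5122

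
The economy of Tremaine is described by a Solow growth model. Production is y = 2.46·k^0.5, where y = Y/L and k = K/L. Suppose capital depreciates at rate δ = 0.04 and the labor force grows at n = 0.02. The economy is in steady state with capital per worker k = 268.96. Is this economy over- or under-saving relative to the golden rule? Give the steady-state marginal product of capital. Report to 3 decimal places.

under-saving; MPK ≈ 0.075

The effective depreciation rate is n + δ = 0.02 + 0.04 = 0.06.
MPK = 0.5·2.46·k^(0.5−1) = 0.5·2.46·268.96^(-0.5) ≈ 0.0750.
MPK > 0.06, so the economy is dynamically efficient (under-saving).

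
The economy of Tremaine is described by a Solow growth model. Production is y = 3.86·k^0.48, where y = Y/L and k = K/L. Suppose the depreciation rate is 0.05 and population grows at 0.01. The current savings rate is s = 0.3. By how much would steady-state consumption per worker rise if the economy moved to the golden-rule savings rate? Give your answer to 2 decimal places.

Δc ≈ 6.08

n + δ = 0.01 + 0.05 = 0.06.
Current steady state (s = 0.3): k* = (0.3·3.86/0.06)^(1/0.52) ≈ 296.6372, y* = 3.86·296.6372^0.48 ≈ 59.3274, c* = (1−0.3)·59.3274 ≈ 41.5292.
Setting f'(k) = n+δ gives 0.48·3.86·k^(0.48−1) = 0.06, hence k_gold = (0.48·3.86/0.06)^(1/0.52) ≈ 732.4265.
y_gold = 3.86·732.4265^0.48 ≈ 91.5533, c_gold = y_gold − 0.06·k_gold ≈ 47.6077.
Gain: Δc = 47.6077 − 41.5292 ≈ 6.0785.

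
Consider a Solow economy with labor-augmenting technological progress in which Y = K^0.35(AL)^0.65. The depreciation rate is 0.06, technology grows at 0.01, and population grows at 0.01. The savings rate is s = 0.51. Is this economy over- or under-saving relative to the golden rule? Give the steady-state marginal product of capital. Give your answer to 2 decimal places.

The effective depreciation rate is n + g + δ = 0.01 + 0.01 + 0.06 = 0.08.
Steady-state k*: s·k^0.35 = 0.08·k gives k* = (0.51/0.08)^(1/0.65) ≈ 17.2847.
MPK = 0.35·17.2847^(-0.65) ≈ 0.0549.
MPK < n+g+δ = 0.08, so the economy is dynamically inefficient (over-saving).

over-saving; MPK ≈ 0.05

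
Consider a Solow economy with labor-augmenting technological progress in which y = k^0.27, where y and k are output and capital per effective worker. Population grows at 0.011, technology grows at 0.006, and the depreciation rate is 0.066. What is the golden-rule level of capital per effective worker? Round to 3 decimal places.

k_gold ≈ 5.032

n + g + δ = 0.011 + 0.006 + 0.066 = 0.083.
Setting f'(k) = n+g+δ gives 0.27·k^(0.27−1) = 0.083, hence k_gold = (0.27/0.083)^(1/0.73) ≈ 5.0322.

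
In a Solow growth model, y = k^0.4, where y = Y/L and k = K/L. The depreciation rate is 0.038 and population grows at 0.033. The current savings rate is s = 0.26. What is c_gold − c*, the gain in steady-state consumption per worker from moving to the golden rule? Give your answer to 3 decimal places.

Capital per worker breaks even when investment replaces (n + δ)·k; here n + δ = 0.071.
Current steady state (s = 0.26): k* = (0.26/0.071)^(1/0.6) ≈ 8.7001, y* = 8.7001^0.4 ≈ 2.3758, c* = (1−0.26)·2.3758 ≈ 1.7581.
Setting f'(k) = n+δ gives 0.4·k^(0.4−1) = 0.071, hence k_gold = (0.4/0.071)^(1/0.6) ≈ 17.8376.
y_gold = 17.8376^0.4 ≈ 3.1662, c_gold = y_gold − 0.071·k_gold ≈ 1.8997.
Gain: Δc = 1.8997 − 1.7581 ≈ 0.1416.

Δc ≈ 0.142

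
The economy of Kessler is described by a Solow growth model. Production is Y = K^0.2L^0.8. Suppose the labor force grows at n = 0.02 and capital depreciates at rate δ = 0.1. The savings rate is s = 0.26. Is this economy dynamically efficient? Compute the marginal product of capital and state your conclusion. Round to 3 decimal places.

dynamically inefficient; MPK ≈ 0.092

Break-even investment rate: n + δ = 0.02 + 0.1 = 0.12.
Steady-state k*: s·k^0.2 = 0.12·k gives k* = (0.26/0.12)^(1/0.8) ≈ 2.6287.
MPK = 0.2·2.6287^(-0.8) ≈ 0.0923.
MPK < n+δ = 0.12, so the economy is dynamically inefficient (over-saving).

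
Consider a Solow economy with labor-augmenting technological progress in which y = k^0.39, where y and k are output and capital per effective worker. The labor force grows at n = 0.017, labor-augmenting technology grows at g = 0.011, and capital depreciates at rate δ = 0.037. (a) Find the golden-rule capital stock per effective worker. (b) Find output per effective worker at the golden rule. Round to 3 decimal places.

The effective depreciation rate is n + g + δ = 0.017 + 0.011 + 0.037 = 0.065.
At the golden rule the marginal product of capital equals n+g+δ: 0.39·k^(0.39−1) = 0.065. Solving, k_gold = (0.39/0.065)^(1/0.61) ≈ 18.8650.
y_gold = 18.8650^0.39 ≈ 3.1442.

(a) k_gold ≈ 18.865; (b) y_gold ≈ 3.144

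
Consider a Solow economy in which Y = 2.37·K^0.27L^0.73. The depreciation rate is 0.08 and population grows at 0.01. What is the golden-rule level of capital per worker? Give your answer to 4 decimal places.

Capital per worker breaks even when investment replaces (n + δ)·k; here n + δ = 0.09.
Maximizing c = f(k) − (n+δ)·k gives f'(k) = n+δ, i.e. 0.27·2.37·k^(0.27−1) = 0.09, so k_gold = (0.27·2.37/0.09)^(1/0.73) ≈ 14.6874.

k_gold ≈ 14.6874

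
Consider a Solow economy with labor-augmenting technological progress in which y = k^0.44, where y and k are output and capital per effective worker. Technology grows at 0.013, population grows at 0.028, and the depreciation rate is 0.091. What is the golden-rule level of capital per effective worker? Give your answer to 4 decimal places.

n + g + δ = 0.028 + 0.013 + 0.091 = 0.132.
Setting f'(k) = n+g+δ gives 0.44·k^(0.44−1) = 0.132, hence k_gold = (0.44/0.132)^(1/0.56) ≈ 8.5844.

k_gold ≈ 8.5844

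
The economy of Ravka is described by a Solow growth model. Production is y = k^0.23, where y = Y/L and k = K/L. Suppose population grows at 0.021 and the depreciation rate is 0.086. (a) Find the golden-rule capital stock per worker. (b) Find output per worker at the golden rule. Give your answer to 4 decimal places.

(a) k_gold ≈ 2.7016; (b) y_gold ≈ 1.2568

The effective depreciation rate is n + δ = 0.021 + 0.086 = 0.107.
Maximizing c = f(k) − (n+δ)·k gives f'(k) = n+δ, i.e. 0.23·k^(0.23−1) = 0.107, so k_gold = (0.23/0.107)^(1/0.77) ≈ 2.7016.
y_gold = 2.7016^0.23 ≈ 1.2568.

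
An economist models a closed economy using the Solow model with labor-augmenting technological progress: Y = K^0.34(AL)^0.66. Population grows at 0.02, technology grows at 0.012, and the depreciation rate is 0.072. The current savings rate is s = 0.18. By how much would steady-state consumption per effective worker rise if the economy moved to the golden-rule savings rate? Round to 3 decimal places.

The effective depreciation rate is n + g + δ = 0.02 + 0.012 + 0.072 = 0.104.
Current steady state (s = 0.18): k* = (0.18/0.104)^(1/0.66) ≈ 2.2960, y* = 2.2960^0.34 ≈ 1.3266, c* = (1−0.18)·1.3266 ≈ 1.0878.
At the golden rule the marginal product of capital equals n+g+δ: 0.34·k^(0.34−1) = 0.104. Solving, k_gold = (0.34/0.104)^(1/0.66) ≈ 6.0181.
y_gold = 6.0181^0.34 ≈ 1.8408, c_gold = y_gold − 0.104·k_gold ≈ 1.2150.
Gain: Δc = 1.2150 − 1.0878 ≈ 0.1272.

Δc ≈ 0.127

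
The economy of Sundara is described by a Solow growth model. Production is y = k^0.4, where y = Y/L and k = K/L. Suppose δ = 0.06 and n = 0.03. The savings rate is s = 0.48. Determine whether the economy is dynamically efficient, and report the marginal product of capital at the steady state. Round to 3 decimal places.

Capital per worker breaks even when investment replaces (n + δ)·k; here n + δ = 0.09.
Steady-state k*: s·k^0.4 = 0.09·k gives k* = (0.48/0.09)^(1/0.6) ≈ 16.2804.
MPK = 0.4·16.2804^(-0.6) ≈ 0.0750.
MPK < n+δ = 0.09, so the economy is dynamically inefficient (over-saving).

dynamically inefficient; MPK ≈ 0.075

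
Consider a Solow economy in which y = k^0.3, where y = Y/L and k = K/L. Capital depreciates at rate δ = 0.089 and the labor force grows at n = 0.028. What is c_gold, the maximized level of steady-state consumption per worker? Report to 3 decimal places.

c_gold ≈ 1.048

Break-even investment rate: n + δ = 0.028 + 0.089 = 0.117.
Golden rule sets MPK = n+δ: 0.3·k^(0.3−1) = 0.117, so k_gold = (0.3/0.117)^(1/0.7) ≈ 3.8388.
y_gold = 3.8388^0.3 ≈ 1.4971.
c_gold = y_gold − (n+δ)·k_gold = 1.4971 − 0.117·3.8388 ≈ 1.0480.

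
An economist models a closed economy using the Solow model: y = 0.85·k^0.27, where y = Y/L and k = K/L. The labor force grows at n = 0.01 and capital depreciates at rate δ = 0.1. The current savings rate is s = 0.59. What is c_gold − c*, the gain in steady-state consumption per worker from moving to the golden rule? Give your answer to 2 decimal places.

Capital per worker breaks even when investment replaces (n + δ)·k; here n + δ = 0.11.
Current steady state (s = 0.59): k* = (0.59·0.85/0.11)^(1/0.73) ≈ 7.9905, y* = 0.85·7.9905^0.27 ≈ 1.4898, c* = (1−0.59)·1.4898 ≈ 0.6108.
At the golden rule the marginal product of capital equals n+δ: 0.27·0.85·k^(0.27−1) = 0.11. Solving, k_gold = (0.27·0.85/0.11)^(1/0.73) ≈ 2.7385.
y_gold = 0.85·2.7385^0.27 ≈ 1.1157, c_gold = y_gold − 0.11·k_gold ≈ 0.8145.
Gain: Δc = 0.8145 − 0.6108 ≈ 0.2037.

Δc ≈ 0.20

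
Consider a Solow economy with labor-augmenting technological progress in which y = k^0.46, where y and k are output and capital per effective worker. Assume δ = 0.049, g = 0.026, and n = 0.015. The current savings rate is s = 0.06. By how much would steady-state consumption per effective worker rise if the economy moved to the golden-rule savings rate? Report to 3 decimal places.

The effective depreciation rate is n + g + δ = 0.015 + 0.026 + 0.049 = 0.09.
Current steady state (s = 0.06): k* = (0.06/0.09)^(1/0.54) ≈ 0.4720, y* = 0.4720^0.46 ≈ 0.7079, c* = (1−0.06)·0.7079 ≈ 0.6655.
Setting f'(k) = n+g+δ gives 0.46·k^(0.46−1) = 0.09, hence k_gold = (0.46/0.09)^(1/0.54) ≈ 20.5147.
y_gold = 20.5147^0.46 ≈ 4.0137, c_gold = y_gold − 0.09·k_gold ≈ 2.1674.
Gain: Δc = 2.1674 − 0.6655 ≈ 1.5020.

Δc ≈ 1.502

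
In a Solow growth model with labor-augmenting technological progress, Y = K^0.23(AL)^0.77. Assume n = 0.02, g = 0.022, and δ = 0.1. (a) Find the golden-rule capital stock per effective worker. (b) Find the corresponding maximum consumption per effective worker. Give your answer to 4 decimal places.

(a) k_gold ≈ 1.8707; (b) c_gold ≈ 0.8893

n + g + δ = 0.02 + 0.022 + 0.1 = 0.142.
Setting f'(k) = n+g+δ gives 0.23·k^(0.23−1) = 0.142, hence k_gold = (0.23/0.142)^(1/0.77) ≈ 1.8707.
y_gold = 1.8707^0.23 ≈ 1.1549; c_gold = y_gold − 0.142·k_gold ≈ 0.8893.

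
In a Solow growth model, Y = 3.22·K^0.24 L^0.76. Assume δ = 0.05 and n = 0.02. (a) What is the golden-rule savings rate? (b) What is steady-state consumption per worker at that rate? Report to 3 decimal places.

(a) s_gold = 0.240; (b) c_gold ≈ 5.224

Capital per worker breaks even when investment replaces (n + δ)·k; here n + δ = 0.07.
For Cobb-Douglas, s_gold equals capital's share: s_gold = 0.24.
Golden rule sets MPK = n+δ: 0.24·3.22·k^(0.24−1) = 0.07, so k_gold = (0.24·3.22/0.07)^(1/0.76) ≈ 23.5683.
y_gold = 3.22·23.5683^0.24 ≈ 6.8741; c_gold = (1−0.24)·y_gold ≈ 5.2243.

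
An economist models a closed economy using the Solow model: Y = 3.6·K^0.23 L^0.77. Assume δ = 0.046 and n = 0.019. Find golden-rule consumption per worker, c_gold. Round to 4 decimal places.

The effective depreciation rate is n + δ = 0.019 + 0.046 = 0.065.
Golden rule sets MPK = n+δ: 0.23·3.6·k^(0.23−1) = 0.065, so k_gold = (0.23·3.6/0.065)^(1/0.77) ≈ 27.2406.
y_gold = 3.6·27.2406^0.23 ≈ 7.6984.
c_gold = y_gold − (n+δ)·k_gold = 7.6984 − 0.065·27.2406 ≈ 5.9278.

c_gold ≈ 5.9278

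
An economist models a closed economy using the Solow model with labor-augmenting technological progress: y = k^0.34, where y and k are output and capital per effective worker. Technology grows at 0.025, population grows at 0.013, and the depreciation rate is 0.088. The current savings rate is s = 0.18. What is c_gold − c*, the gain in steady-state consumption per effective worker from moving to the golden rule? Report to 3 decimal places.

Δc ≈ 0.115

Break-even investment rate: n + g + δ = 0.013 + 0.025 + 0.088 = 0.126.
Current steady state (s = 0.18): k* = (0.18/0.126)^(1/0.66) ≈ 1.7167, y* = 1.7167^0.34 ≈ 1.2017, c* = (1−0.18)·1.2017 ≈ 0.9854.
At the golden rule the marginal product of capital equals n+g+δ: 0.34·k^(0.34−1) = 0.126. Solving, k_gold = (0.34/0.126)^(1/0.66) ≈ 4.4998.
y_gold = 4.4998^0.34 ≈ 1.6676, c_gold = y_gold − 0.126·k_gold ≈ 1.1006.
Gain: Δc = 1.1006 − 0.9854 ≈ 0.1152.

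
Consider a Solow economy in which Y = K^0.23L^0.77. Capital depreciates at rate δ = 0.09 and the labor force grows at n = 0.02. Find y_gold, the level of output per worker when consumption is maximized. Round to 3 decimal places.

Capital per worker breaks even when investment replaces (n + δ)·k; here n + δ = 0.11.
Setting f'(k) = n+δ gives 0.23·k^(0.23−1) = 0.11, hence k_gold = (0.23/0.11)^(1/0.77) ≈ 2.6063.
Output: y_gold = k_gold^0.23 = 2.6063^0.23 ≈ 1.2465.

y_gold ≈ 1.246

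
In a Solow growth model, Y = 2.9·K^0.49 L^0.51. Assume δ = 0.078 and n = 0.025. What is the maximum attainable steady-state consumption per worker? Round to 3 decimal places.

c_gold ≈ 18.409

The effective depreciation rate is n + δ = 0.025 + 0.078 = 0.103.
Setting f'(k) = n+δ gives 0.49·2.9·k^(0.49−1) = 0.103, hence k_gold = (0.49·2.9/0.103)^(1/0.51) ≈ 171.7186.
y_gold = 2.9·171.7186^0.49 ≈ 36.0960.
c_gold = y_gold − (n+δ)·k_gold = 36.0960 − 0.103·171.7186 ≈ 18.4089.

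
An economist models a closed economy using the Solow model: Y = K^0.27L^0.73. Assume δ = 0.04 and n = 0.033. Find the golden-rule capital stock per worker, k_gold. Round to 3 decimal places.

k_gold ≈ 6.000

Break-even investment rate: n + δ = 0.033 + 0.04 = 0.073.
At the golden rule the marginal product of capital equals n+δ: 0.27·k^(0.27−1) = 0.073. Solving, k_gold = (0.27/0.073)^(1/0.73) ≈ 5.9998.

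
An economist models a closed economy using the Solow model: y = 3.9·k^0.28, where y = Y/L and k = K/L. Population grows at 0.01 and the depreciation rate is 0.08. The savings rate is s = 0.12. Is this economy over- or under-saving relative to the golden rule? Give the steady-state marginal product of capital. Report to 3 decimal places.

n + δ = 0.01 + 0.08 = 0.09.
Steady-state k*: s·A·k^0.28 = 0.09·k gives k* = (0.12·3.9/0.09)^(1/0.72) ≈ 9.8730.
MPK = 0.28·3.9·9.8730^(-0.72) ≈ 0.2100.
MPK > n+δ = 0.09, so the economy is dynamically efficient (under-saving).

under-saving; MPK ≈ 0.210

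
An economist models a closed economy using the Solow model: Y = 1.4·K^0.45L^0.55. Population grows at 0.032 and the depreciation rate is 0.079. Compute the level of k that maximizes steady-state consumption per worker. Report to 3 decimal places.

n + δ = 0.032 + 0.079 = 0.111.
At the golden rule the marginal product of capital equals n+δ: 0.45·1.4·k^(0.45−1) = 0.111. Solving, k_gold = (0.45·1.4/0.111)^(1/0.55) ≈ 23.4931.

k_gold ≈ 23.493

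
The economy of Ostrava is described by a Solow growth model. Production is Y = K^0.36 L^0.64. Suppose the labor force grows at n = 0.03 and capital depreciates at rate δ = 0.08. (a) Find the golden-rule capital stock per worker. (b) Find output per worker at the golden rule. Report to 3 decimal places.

(a) k_gold ≈ 6.376; (b) y_gold ≈ 1.948

Capital per worker breaks even when investment replaces (n + δ)·k; here n + δ = 0.11.
At the golden rule the marginal product of capital equals n+δ: 0.36·k^(0.36−1) = 0.11. Solving, k_gold = (0.36/0.11)^(1/0.64) ≈ 6.3760.
y_gold = 6.3760^0.36 ≈ 1.9482.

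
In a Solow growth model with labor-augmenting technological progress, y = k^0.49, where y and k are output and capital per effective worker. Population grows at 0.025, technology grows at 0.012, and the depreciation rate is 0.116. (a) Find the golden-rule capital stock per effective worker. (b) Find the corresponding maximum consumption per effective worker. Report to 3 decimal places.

n + g + δ = 0.025 + 0.012 + 0.116 = 0.153.
Setting f'(k) = n+g+δ gives 0.49·k^(0.49−1) = 0.153, hence k_gold = (0.49/0.153)^(1/0.51) ≈ 9.7991.
y_gold = 9.7991^0.49 ≈ 3.0597; c_gold = y_gold − 0.153·k_gold ≈ 1.5605.

(a) k_gold ≈ 9.799; (b) c_gold ≈ 1.560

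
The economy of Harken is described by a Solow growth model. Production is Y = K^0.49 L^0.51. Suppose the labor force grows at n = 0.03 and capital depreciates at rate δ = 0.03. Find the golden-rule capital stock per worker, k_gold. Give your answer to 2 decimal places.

The effective depreciation rate is n + δ = 0.03 + 0.03 = 0.06.
Maximizing c = f(k) − (n+δ)·k gives f'(k) = n+δ, i.e. 0.49·k^(0.49−1) = 0.06, so k_gold = (0.49/0.06)^(1/0.51) ≈ 61.4219.

k_gold ≈ 61.42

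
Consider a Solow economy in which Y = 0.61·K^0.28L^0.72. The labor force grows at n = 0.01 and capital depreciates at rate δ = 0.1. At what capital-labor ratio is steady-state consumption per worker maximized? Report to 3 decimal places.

Break-even investment rate: n + δ = 0.01 + 0.1 = 0.11.
Setting f'(k) = n+δ gives 0.28·0.61·k^(0.28−1) = 0.11, hence k_gold = (0.28·0.61/0.11)^(1/0.72) ≈ 1.8425.

k_gold ≈ 1.843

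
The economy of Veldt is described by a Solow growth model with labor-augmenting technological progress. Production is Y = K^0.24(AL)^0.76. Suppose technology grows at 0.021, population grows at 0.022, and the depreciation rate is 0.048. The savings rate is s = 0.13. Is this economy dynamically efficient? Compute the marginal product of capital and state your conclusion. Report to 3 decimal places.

dynamically efficient; MPK ≈ 0.168

Capital per effective worker breaks even when investment replaces (n + g + δ)·k; here n + g + δ = 0.091.
Steady-state k*: s·k^0.24 = 0.091·k gives k* = (0.13/0.091)^(1/0.76) ≈ 1.5989.
MPK = 0.24·1.5989^(-0.76) ≈ 0.1680.
MPK > n+g+δ = 0.091, so the economy is dynamically efficient (under-saving).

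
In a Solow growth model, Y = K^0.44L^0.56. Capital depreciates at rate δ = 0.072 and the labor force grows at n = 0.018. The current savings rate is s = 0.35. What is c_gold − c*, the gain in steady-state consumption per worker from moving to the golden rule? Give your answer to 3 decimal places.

Break-even investment rate: n + δ = 0.018 + 0.072 = 0.09.
Current steady state (s = 0.35): k* = (0.35/0.09)^(1/0.56) ≈ 11.3047, y* = 11.3047^0.44 ≈ 2.9069, c* = (1−0.35)·2.9069 ≈ 1.8895.
Golden rule sets MPK = n+δ: 0.44·k^(0.44−1) = 0.09, so k_gold = (0.44/0.09)^(1/0.56) ≈ 17.0111.
y_gold = 17.0111^0.44 ≈ 3.4795, c_gold = y_gold − 0.09·k_gold ≈ 1.9485.
Gain: Δc = 1.9485 − 1.8895 ≈ 0.0590.

Δc ≈ 0.059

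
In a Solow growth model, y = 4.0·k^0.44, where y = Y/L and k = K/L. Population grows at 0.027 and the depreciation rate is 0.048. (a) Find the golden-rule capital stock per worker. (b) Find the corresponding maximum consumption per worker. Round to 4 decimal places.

(a) k_gold ≈ 280.0494; (b) c_gold ≈ 26.7320

n + δ = 0.027 + 0.048 = 0.075.
Setting f'(k) = n+δ gives 0.44·4.0·k^(0.44−1) = 0.075, hence k_gold = (0.44·4.0/0.075)^(1/0.56) ≈ 280.0494.
y_gold = 4.0·280.0494^0.44 ≈ 47.7357; c_gold = y_gold − 0.075·k_gold ≈ 26.7320.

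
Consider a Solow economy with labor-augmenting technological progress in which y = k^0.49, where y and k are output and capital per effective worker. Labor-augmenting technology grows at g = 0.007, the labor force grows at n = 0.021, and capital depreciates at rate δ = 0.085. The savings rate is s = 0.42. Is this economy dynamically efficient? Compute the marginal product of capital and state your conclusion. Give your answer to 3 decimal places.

The effective depreciation rate is n + g + δ = 0.021 + 0.007 + 0.085 = 0.113.
Steady-state k*: s·k^0.49 = 0.113·k gives k* = (0.42/0.113)^(1/0.51) ≈ 13.1215.
MPK = 0.49·13.1215^(-0.51) ≈ 0.1318.
MPK > n+g+δ = 0.113, so the economy is dynamically efficient (under-saving).

dynamically efficient; MPK ≈ 0.132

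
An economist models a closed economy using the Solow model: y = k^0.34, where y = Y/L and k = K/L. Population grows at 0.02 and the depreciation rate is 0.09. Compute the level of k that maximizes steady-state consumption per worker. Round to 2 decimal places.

k_gold ≈ 5.53

Capital per worker breaks even when investment replaces (n + δ)·k; here n + δ = 0.11.
Setting f'(k) = n+δ gives 0.34·k^(0.34−1) = 0.11, hence k_gold = (0.34/0.11)^(1/0.66) ≈ 5.5278.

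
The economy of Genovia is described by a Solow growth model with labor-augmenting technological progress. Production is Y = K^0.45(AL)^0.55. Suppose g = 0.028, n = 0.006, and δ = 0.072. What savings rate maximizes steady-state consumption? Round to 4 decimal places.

s_gold = 0.4500

Capital per effective worker breaks even when investment replaces (n + g + δ)·k; here n + g + δ = 0.106.
At the golden rule MPK = n+g+δ, and in any Cobb-Douglas steady state s = (n+g+δ)·k/y = MPK·k/y = capital's share 0.45.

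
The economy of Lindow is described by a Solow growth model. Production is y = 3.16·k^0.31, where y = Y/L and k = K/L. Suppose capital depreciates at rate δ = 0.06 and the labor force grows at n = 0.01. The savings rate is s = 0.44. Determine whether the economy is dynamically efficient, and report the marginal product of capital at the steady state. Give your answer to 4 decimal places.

Break-even investment rate: n + δ = 0.01 + 0.06 = 0.07.
Steady-state k*: s·A·k^0.31 = 0.07·k gives k* = (0.44·3.16/0.07)^(1/0.69) ≈ 76.0711.
MPK = 0.31·3.16·76.0711^(-0.69) ≈ 0.0493.
MPK < n+δ = 0.07, so the economy is dynamically inefficient (over-saving).

dynamically inefficient; MPK ≈ 0.0493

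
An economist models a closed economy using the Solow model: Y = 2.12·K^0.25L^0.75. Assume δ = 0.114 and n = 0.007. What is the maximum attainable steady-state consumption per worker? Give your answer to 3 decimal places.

n + δ = 0.007 + 0.114 = 0.121.
At the golden rule the marginal product of capital equals n+δ: 0.25·2.12·k^(0.25−1) = 0.121. Solving, k_gold = (0.25·2.12/0.121)^(1/0.75) ≈ 7.1667.
y_gold = 2.12·7.1667^0.25 ≈ 3.4687.
c_gold = y_gold − (n+δ)·k_gold = 3.4687 − 0.121·7.1667 ≈ 2.6015.

c_gold ≈ 2.602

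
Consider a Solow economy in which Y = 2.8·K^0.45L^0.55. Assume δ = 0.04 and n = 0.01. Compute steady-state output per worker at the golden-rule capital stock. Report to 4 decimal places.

y_gold ≈ 39.2427

n + δ = 0.01 + 0.04 = 0.05.
At the golden rule the marginal product of capital equals n+δ: 0.45·2.8·k^(0.45−1) = 0.05. Solving, k_gold = (0.45·2.8/0.05)^(1/0.55) ≈ 353.1840.
Output: y_gold = 2.8·k_gold^0.45 = 2.8·353.1840^0.45 ≈ 39.2427.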